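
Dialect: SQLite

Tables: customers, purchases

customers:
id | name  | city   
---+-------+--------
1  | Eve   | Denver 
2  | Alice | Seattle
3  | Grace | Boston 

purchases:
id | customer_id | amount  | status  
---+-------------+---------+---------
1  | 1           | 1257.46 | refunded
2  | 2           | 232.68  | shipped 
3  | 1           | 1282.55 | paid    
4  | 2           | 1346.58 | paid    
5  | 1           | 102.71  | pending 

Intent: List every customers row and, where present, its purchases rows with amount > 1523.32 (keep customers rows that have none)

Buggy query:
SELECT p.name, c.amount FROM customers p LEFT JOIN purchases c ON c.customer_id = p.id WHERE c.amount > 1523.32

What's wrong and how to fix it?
Bug: Filtering c.amount in WHERE discards the NULL rows produced by LEFT JOIN, turning it into an inner join

Fix: Move the right-table condition into the ON clause so unmatched parents are kept

Corrected query:
SELECT p.name, c.amount FROM customers p LEFT JOIN purchases c ON c.customer_id = p.id AND c.amount > 1523.32

Result:
name  | amount
------+-------
Eve   | NULL  
Alice | NULL  
Grace | NULL  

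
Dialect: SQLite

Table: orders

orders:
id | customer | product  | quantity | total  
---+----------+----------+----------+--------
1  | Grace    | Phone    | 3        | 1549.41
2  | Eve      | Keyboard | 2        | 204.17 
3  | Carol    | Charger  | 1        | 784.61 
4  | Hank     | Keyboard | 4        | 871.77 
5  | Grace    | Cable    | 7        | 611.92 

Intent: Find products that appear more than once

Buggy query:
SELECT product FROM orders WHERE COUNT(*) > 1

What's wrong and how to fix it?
Bug: COUNT(*) is an aggregate and cannot be used in WHERE

Fix: Group first, then use HAVING for the count condition

Corrected query:
SELECT product FROM orders GROUP BY product HAVING COUNT(*) > 1

Result:
product 
--------
Keyboard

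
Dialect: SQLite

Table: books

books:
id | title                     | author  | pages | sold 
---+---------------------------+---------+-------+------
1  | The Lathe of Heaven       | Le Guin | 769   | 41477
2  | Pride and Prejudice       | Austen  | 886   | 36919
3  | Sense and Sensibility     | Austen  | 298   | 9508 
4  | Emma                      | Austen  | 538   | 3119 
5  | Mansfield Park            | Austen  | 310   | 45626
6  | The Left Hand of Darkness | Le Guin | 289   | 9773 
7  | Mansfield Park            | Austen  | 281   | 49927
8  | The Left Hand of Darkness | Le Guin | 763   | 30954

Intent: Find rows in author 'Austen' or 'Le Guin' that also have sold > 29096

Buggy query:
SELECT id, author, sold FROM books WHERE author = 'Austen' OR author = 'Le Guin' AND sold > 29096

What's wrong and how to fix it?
Bug: Without parentheses, AND is evaluated before OR, so the sold filter only applies to the 'Le Guin' branch

Fix: Add parentheses around the OR so the AND applies to both alternatives

Corrected query:
SELECT id, author, sold FROM books WHERE (author = 'Austen' OR author = 'Le Guin') AND sold > 29096

Result:
id | author  | sold 
---+---------+------
1  | Le Guin | 41477
2  | Austen  | 36919
5  | Austen  | 45626
7  | Austen  | 49927
8  | Le Guin | 30954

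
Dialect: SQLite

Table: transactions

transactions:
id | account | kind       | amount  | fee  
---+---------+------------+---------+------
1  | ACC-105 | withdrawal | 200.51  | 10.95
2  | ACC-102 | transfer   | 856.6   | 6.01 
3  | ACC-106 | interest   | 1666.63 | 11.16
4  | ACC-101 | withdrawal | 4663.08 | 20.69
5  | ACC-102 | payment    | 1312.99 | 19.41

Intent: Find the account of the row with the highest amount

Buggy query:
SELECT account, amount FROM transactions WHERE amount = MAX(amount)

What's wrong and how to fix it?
Bug: WHERE is evaluated per row; an aggregate over the whole table isn't defined there

Fix: Wrap MAX in a scalar subquery so WHERE compares against a single value

Corrected query:
SELECT account, amount FROM transactions WHERE amount = (SELECT MAX(amount) FROM transactions)

Result:
account | amount 
--------+--------
ACC-101 | 4663.08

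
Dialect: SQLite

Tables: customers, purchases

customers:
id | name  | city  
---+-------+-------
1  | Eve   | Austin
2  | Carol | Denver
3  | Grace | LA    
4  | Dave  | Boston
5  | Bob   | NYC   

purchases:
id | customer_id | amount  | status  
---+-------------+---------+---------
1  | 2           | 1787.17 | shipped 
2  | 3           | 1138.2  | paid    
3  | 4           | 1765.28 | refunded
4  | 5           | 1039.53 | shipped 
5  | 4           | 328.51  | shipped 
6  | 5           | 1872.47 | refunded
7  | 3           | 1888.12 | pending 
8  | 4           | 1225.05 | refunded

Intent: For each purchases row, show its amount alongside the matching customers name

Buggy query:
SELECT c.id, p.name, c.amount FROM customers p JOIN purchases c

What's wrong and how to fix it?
Bug: JOIN with no ON clause produces a cartesian product; every purchases row pairs with every customers row

Fix: Add ON c.customer_id = p.id to the JOIN

Corrected query:
SELECT c.id, p.name, c.amount FROM customers p JOIN purchases c ON c.customer_id = p.id

Result:
id | name  | amount 
---+-------+--------
1  | Carol | 1787.17
2  | Grace | 1138.2 
3  | Dave  | 1765.28
4  | Bob   | 1039.53
5  | Dave  | 328.51 
6  | Bob   | 1872.47
7  | Grace | 1888.12
8  | Dave  | 1225.05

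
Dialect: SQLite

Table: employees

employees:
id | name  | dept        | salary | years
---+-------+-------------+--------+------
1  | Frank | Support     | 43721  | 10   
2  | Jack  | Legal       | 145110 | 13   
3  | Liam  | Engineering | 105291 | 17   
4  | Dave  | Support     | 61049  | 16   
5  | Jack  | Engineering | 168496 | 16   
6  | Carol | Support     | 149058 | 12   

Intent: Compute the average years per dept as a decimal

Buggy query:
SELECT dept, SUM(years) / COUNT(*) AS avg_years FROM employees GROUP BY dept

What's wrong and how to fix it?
Bug: Both operands are integers, so '/' performs integer division and truncates

Fix: Cast one side to REAL so the division keeps the fractional part

Corrected query:
SELECT dept, SUM(years) * 1.0 / COUNT(*) AS avg_years FROM employees GROUP BY dept

Result:
dept        | avg_years
------------+----------
Engineering | 16.5     
Legal       | 13       
Support     | 12.666667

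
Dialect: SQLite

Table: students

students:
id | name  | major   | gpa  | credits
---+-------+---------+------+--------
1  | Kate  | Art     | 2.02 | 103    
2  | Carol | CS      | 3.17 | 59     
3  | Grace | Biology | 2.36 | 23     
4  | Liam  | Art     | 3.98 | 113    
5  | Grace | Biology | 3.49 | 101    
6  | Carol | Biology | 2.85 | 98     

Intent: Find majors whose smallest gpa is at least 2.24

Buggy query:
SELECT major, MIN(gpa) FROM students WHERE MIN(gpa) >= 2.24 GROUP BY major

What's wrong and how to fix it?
Bug: Aggregates like MIN are computed per group after WHERE runs

Fix: Replace WHERE with HAVING after the GROUP BY

Corrected query:
SELECT major, MIN(gpa) FROM students GROUP BY major HAVING MIN(gpa) >= 2.24

Result:
major   | MIN(gpa)
--------+---------
Biology | 2.36    
CS      | 3.17    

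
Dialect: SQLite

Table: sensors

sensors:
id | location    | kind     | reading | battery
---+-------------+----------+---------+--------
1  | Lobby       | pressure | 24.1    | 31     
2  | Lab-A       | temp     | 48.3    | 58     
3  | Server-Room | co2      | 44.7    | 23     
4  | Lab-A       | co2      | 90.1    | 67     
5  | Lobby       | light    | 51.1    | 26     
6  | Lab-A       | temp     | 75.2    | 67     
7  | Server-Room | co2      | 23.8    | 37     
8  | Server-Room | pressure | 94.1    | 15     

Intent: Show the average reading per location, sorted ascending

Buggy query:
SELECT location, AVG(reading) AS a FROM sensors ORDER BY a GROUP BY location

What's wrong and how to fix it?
Bug: GROUP BY must precede ORDER BY

Fix: Move ORDER BY to the end, after GROUP BY

Corrected query:
SELECT location, AVG(reading) AS a FROM sensors GROUP BY location ORDER BY a

Result:
location    | a   
------------+-----
Lobby       | 37.6
Server-Room | 54.2
Lab-A       | 71.2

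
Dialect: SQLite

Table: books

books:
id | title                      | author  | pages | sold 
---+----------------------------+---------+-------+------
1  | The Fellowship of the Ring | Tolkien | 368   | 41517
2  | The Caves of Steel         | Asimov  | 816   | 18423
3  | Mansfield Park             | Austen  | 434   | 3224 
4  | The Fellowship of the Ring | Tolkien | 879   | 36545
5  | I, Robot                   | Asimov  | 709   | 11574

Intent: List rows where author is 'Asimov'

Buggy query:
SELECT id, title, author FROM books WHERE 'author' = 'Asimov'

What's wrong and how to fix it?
Bug: Single quotes denote string literals in SQL; the column name is being compared as a constant string

Fix: Remove the quotes around the column name (or use double quotes for an identifier)

Corrected query:
SELECT id, title, author FROM books WHERE author = 'Asimov'

Result:
id | title              | author
---+--------------------+-------
2  | The Caves of Steel | Asimov
5  | I, Robot           | Asimov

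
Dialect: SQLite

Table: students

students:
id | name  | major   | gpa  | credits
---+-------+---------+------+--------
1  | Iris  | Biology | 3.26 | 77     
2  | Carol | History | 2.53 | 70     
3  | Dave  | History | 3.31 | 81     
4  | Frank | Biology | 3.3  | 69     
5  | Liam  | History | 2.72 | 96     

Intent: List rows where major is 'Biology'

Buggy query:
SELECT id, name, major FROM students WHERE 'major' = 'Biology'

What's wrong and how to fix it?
Bug: Single quotes denote string literals in SQL; the column name is being compared as a constant string

Fix: Reference the column as major without single quotes

Corrected query:
SELECT id, name, major FROM students WHERE major = 'Biology'

Result:
id | name  | major  
---+-------+--------
1  | Iris  | Biology
4  | Frank | Biology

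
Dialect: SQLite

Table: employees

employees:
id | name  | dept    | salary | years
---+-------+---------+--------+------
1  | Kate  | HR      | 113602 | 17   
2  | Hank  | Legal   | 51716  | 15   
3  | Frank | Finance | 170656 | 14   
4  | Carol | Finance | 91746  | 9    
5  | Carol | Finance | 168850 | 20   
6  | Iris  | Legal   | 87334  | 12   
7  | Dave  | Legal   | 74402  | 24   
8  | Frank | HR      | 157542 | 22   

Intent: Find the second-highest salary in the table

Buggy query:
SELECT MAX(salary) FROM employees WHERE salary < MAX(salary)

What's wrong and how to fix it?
Bug: The inner MAX is an aggregate inside WHERE, which is not allowed

Fix: Put the inner MAX in a scalar subquery

Corrected query:
SELECT MAX(salary) FROM employees WHERE salary < (SELECT MAX(salary) FROM employees)

Result:
MAX(salary)
-----------
168850     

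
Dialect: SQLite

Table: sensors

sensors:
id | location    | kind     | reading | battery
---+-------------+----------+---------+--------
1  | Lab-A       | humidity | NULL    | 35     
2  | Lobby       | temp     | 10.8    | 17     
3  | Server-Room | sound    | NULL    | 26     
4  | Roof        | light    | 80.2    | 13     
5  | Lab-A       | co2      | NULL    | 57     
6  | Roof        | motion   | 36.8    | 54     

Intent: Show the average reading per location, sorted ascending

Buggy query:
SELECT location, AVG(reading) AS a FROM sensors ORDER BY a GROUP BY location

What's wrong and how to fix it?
Bug: GROUP BY must precede ORDER BY

Fix: Move ORDER BY to the end, after GROUP BY

Corrected query:
SELECT location, AVG(reading) AS a FROM sensors GROUP BY location ORDER BY a

Result:
location    | a   
------------+-----
Lab-A       | NULL
Server-Room | NULL
Lobby       | 10.8
Roof        | 58.5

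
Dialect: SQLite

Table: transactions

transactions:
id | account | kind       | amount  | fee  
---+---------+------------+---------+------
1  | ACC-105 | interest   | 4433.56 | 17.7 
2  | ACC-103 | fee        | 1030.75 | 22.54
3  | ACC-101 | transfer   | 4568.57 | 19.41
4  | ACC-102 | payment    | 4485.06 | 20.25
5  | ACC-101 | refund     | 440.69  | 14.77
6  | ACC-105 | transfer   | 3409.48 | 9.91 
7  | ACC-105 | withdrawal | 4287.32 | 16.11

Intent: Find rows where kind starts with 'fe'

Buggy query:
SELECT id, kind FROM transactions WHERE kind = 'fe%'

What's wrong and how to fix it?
Bug: Wildcards only work with LIKE; '=' treats '%' as a literal character

Fix: Use LIKE for wildcard pattern matching

Corrected query:
SELECT id, kind FROM transactions WHERE kind LIKE 'fe%'

Result:
id | kind
---+-----
2  | fee 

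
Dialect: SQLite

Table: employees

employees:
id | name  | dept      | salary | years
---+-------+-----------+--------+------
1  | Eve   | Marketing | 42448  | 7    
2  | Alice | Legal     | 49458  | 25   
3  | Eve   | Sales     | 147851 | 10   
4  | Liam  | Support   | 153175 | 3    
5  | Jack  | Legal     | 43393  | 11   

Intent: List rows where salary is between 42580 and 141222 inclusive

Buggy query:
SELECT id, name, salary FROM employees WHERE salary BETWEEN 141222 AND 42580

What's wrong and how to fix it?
Bug: The bounds are reversed; BETWEEN a AND b requires a <= b to match anything

Fix: Write BETWEEN 42580 AND 141222

Corrected query:
SELECT id, name, salary FROM employees WHERE salary BETWEEN 42580 AND 141222

Result:
id | name  | salary
---+-------+-------
2  | Alice | 49458 
5  | Jack  | 43393 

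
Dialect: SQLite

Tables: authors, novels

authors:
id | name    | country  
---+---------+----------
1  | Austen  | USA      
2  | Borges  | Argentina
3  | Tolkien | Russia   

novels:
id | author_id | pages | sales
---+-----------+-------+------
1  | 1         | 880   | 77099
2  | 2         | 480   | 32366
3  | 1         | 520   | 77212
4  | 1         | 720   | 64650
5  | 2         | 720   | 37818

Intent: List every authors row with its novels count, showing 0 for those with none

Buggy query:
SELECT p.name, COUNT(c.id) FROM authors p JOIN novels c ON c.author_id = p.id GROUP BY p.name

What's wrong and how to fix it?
Bug: INNER JOIN drops authors rows that have no matching novels rows

Fix: Switch to LEFT JOIN to retain unmatched parent rows

Corrected query:
SELECT p.name, COUNT(c.id) FROM authors p LEFT JOIN novels c ON c.author_id = p.id GROUP BY p.name

Result:
name    | COUNT(c.id)
--------+------------
Austen  | 3          
Borges  | 2          
Tolkien | 0          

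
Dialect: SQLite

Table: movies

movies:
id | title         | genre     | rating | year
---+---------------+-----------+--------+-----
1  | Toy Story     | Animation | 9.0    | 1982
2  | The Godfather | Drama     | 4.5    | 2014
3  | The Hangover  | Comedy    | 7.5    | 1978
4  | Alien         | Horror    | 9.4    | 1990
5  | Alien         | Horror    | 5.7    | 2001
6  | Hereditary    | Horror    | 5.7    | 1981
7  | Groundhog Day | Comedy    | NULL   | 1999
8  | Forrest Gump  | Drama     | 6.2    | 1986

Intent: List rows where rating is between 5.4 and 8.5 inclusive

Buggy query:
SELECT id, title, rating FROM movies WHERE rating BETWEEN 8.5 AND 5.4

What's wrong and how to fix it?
Bug: The bounds are reversed; BETWEEN a AND b requires a <= b to match anything

Fix: Write BETWEEN 5.4 AND 8.5

Corrected query:
SELECT id, title, rating FROM movies WHERE rating BETWEEN 5.4 AND 8.5

Result:
id | title        | rating
---+--------------+-------
3  | The Hangover | 7.5   
5  | Alien        | 5.7   
6  | Hereditary   | 5.7   
8  | Forrest Gump | 6.2   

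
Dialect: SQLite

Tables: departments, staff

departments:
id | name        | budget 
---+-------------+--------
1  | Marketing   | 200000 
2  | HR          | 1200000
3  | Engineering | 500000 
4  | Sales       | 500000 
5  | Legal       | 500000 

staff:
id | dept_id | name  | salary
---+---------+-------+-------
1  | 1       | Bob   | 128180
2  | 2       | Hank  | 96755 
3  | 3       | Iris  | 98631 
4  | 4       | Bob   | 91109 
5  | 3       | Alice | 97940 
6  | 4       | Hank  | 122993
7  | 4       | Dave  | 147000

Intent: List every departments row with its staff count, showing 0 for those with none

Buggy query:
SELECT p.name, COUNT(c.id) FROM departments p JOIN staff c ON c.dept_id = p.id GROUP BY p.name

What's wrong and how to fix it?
Bug: INNER JOIN drops departments rows that have no matching staff rows

Fix: Use LEFT JOIN so parents without children still appear (COUNT(c.id) gives 0)

Corrected query:
SELECT p.name, COUNT(c.id) FROM departments p LEFT JOIN staff c ON c.dept_id = p.id GROUP BY p.name

Result:
name        | COUNT(c.id)
------------+------------
Engineering | 2          
HR          | 1          
Legal       | 0          
Marketing   | 1          
Sales       | 3          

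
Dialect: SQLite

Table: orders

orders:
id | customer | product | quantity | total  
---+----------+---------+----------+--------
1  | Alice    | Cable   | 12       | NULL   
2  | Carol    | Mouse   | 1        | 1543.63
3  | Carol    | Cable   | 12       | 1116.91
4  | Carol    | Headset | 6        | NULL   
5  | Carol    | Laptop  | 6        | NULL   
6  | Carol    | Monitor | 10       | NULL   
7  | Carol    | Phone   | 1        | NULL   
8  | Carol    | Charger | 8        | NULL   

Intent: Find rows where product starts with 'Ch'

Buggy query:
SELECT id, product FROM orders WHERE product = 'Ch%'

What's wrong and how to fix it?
Bug: Wildcards only work with LIKE; '=' treats '%' as a literal character

Fix: Use LIKE for wildcard pattern matching

Corrected query:
SELECT id, product FROM orders WHERE product LIKE 'Ch%'

Result:
id | product
---+--------
8  | Charger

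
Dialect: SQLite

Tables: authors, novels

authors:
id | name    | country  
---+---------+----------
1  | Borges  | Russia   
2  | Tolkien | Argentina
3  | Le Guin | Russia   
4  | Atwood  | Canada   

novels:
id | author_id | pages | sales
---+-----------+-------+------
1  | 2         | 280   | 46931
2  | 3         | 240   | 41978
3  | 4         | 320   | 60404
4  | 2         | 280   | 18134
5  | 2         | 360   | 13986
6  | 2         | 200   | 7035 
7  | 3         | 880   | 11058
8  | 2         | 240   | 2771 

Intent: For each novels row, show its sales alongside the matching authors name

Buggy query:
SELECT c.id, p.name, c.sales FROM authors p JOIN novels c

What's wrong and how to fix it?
Bug: JOIN with no ON clause produces a cartesian product; every novels row pairs with every authors row

Fix: Specify the join condition linking the foreign key to the parent id

Corrected query:
SELECT c.id, p.name, c.sales FROM authors p JOIN novels c ON c.author_id = p.id

Result:
id | name    | sales
---+---------+------
1  | Tolkien | 46931
2  | Le Guin | 41978
3  | Atwood  | 60404
4  | Tolkien | 18134
5  | Tolkien | 13986
6  | Tolkien | 7035 
7  | Le Guin | 11058
8  | Tolkien | 2771 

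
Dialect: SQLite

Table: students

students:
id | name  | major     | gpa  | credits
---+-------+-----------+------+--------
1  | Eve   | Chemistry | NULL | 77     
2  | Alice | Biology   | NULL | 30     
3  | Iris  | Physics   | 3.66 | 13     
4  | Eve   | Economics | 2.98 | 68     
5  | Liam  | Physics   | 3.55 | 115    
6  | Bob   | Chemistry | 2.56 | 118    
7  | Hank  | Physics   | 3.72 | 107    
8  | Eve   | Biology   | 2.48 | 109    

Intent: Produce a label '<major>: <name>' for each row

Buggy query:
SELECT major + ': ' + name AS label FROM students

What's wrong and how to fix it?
Bug: SQLite uses || for string concatenation; + coerces text to numbers (yielding 0)

Fix: Replace + with || to concatenate text

Corrected query:
SELECT major || ': ' || name AS label FROM students

Result:
label         
--------------
Chemistry: Eve
Biology: Alice
Physics: Iris 
Economics: Eve
Physics: Liam 
Chemistry: Bob
Physics: Hank 
Biology: Eve  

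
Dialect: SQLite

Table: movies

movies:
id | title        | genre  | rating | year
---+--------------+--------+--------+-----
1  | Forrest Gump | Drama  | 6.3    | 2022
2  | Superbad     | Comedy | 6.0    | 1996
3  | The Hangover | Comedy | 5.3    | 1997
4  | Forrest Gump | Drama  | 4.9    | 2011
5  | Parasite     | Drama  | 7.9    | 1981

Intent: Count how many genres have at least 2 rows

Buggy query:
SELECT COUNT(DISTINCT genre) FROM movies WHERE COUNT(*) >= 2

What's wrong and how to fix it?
Bug: WHERE filters individual rows, not groups, so a group-level COUNT is invalid there

Fix: Group first with HAVING COUNT(*) >= 2, then COUNT the resulting groups

Corrected query:
SELECT COUNT(*) FROM (SELECT genre FROM movies GROUP BY genre HAVING COUNT(*) >= 2)

Result:
COUNT(*)
--------
2       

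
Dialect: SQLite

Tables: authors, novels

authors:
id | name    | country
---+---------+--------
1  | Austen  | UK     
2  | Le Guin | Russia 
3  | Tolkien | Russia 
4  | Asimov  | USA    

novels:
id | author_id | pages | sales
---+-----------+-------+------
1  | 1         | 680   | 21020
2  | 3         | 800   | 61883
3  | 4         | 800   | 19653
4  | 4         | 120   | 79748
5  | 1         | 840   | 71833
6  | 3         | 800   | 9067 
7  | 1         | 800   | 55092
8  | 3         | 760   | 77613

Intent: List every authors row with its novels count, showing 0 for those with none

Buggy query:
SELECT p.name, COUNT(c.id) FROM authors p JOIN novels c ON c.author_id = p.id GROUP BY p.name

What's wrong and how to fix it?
Bug: INNER JOIN drops authors rows that have no matching novels rows

Fix: Use LEFT JOIN so parents without children still appear (COUNT(c.id) gives 0)

Corrected query:
SELECT p.name, COUNT(c.id) FROM authors p LEFT JOIN novels c ON c.author_id = p.id GROUP BY p.name

Result:
name    | COUNT(c.id)
--------+------------
Asimov  | 2          
Austen  | 3          
Le Guin | 0          
Tolkien | 3          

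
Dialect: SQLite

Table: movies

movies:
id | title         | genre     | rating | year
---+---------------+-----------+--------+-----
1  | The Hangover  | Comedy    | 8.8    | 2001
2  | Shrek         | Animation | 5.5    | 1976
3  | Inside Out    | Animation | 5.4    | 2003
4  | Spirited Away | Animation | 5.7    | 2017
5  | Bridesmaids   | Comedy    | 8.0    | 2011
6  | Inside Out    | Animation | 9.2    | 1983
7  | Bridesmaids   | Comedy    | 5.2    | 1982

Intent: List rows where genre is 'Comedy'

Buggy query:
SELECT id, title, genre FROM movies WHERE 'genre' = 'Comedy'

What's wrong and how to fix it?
Bug: Single quotes denote string literals in SQL; the column name is being compared as a constant string

Fix: Remove the quotes around the column name (or use double quotes for an identifier)

Corrected query:
SELECT id, title, genre FROM movies WHERE genre = 'Comedy'

Result:
id | title        | genre 
---+--------------+-------
1  | The Hangover | Comedy
5  | Bridesmaids  | Comedy
7  | Bridesmaids  | Comedy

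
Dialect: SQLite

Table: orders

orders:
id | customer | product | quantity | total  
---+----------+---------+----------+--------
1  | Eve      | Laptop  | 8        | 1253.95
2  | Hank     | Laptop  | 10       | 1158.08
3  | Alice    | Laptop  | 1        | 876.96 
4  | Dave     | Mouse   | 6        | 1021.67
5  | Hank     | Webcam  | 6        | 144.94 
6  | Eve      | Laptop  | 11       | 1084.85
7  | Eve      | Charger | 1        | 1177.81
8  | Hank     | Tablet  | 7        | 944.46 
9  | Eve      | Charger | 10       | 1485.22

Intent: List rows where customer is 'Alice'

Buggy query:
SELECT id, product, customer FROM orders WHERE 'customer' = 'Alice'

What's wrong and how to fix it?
Bug: 'customer' in single quotes is a string literal, not the column; the comparison is literal-vs-literal and never true

Fix: Remove the quotes around the column name (or use double quotes for an identifier)

Corrected query:
SELECT id, product, customer FROM orders WHERE customer = 'Alice'

Result:
id | product | customer
---+---------+---------
3  | Laptop  | Alice   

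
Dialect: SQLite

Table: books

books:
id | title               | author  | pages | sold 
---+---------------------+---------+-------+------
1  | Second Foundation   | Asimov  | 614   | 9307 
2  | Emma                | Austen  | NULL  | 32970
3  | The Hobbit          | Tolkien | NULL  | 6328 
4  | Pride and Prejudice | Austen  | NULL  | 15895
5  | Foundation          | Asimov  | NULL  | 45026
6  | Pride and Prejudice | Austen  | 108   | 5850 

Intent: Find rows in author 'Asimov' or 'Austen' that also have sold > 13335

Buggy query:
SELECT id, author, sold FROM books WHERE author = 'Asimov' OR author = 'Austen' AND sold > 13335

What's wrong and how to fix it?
Bug: Without parentheses, AND is evaluated before OR, so the sold filter only applies to the 'Austen' branch

Fix: Add parentheses around the OR so the AND applies to both alternatives

Corrected query:
SELECT id, author, sold FROM books WHERE (author = 'Asimov' OR author = 'Austen') AND sold > 13335

Result:
id | author | sold 
---+--------+------
2  | Austen | 32970
4  | Austen | 15895
5  | Asimov | 45026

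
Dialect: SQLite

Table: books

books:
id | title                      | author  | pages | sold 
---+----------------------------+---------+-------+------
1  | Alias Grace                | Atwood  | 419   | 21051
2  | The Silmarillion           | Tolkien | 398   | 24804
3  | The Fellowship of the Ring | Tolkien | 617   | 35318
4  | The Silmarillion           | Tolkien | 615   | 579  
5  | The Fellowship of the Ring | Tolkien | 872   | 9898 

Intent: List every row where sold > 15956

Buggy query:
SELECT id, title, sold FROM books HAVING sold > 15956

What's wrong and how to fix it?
Bug: This is a non-aggregate query (no GROUP BY, no aggregates), so in SQLite the HAVING clause is invalid here; a row-level condition belongs in WHERE

Fix: Use WHERE for row-level filtering

Corrected query:
SELECT id, title, sold FROM books WHERE sold > 15956

Result:
id | title                      | sold 
---+----------------------------+------
1  | Alias Grace                | 21051
2  | The Silmarillion           | 24804
3  | The Fellowship of the Ring | 35318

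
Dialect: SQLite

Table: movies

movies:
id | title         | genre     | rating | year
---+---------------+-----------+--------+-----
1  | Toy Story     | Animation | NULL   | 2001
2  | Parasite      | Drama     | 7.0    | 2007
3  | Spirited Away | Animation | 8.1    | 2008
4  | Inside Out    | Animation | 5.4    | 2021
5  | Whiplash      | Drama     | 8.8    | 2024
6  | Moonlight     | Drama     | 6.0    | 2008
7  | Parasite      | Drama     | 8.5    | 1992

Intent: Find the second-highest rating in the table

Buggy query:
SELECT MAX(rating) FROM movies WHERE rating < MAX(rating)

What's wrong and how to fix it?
Bug: MAX(rating) on the right of the comparison is an aggregate-in-WHERE error

Fix: Put the inner MAX in a scalar subquery

Corrected query:
SELECT MAX(rating) FROM movies WHERE rating < (SELECT MAX(rating) FROM movies)

Result:
MAX(rating)
-----------
8.5        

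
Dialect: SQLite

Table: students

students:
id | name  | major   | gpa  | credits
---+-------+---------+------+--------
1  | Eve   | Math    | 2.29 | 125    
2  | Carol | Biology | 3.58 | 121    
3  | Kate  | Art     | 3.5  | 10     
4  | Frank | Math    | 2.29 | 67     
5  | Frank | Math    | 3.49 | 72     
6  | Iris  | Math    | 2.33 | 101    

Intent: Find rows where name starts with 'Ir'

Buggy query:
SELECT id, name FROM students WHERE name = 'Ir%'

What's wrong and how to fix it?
Bug: Wildcards only work with LIKE; '=' treats '%' as a literal character

Fix: Use LIKE for wildcard pattern matching

Corrected query:
SELECT id, name FROM students WHERE name LIKE 'Ir%'

Result:
id | name
---+-----
6  | Iris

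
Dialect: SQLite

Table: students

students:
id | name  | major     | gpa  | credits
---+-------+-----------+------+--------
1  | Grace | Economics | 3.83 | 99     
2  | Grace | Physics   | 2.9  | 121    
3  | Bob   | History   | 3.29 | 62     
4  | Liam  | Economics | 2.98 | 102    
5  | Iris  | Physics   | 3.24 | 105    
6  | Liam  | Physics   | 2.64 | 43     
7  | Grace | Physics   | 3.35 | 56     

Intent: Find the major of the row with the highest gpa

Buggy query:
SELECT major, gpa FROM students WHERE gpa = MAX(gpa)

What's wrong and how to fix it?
Bug: MAX(gpa) is an aggregate and cannot be used directly in WHERE

Fix: Wrap MAX in a scalar subquery so WHERE compares against a single value

Corrected query:
SELECT major, gpa FROM students WHERE gpa = (SELECT MAX(gpa) FROM students)

Result:
major     | gpa 
----------+-----
Economics | 3.83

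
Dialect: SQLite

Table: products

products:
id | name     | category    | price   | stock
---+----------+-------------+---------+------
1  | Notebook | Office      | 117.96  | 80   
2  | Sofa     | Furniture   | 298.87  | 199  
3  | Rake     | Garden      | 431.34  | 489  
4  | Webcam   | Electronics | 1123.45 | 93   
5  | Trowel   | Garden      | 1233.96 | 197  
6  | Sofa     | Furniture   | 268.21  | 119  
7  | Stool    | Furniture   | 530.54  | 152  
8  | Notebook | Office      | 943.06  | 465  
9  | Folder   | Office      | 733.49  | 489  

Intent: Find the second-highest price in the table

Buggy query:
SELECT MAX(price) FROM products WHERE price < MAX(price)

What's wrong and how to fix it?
Bug: The inner MAX is an aggregate inside WHERE, which is not allowed

Fix: Put the inner MAX in a scalar subquery

Corrected query:
SELECT MAX(price) FROM products WHERE price < (SELECT MAX(price) FROM products)

Result:
MAX(price)
----------
1123.45   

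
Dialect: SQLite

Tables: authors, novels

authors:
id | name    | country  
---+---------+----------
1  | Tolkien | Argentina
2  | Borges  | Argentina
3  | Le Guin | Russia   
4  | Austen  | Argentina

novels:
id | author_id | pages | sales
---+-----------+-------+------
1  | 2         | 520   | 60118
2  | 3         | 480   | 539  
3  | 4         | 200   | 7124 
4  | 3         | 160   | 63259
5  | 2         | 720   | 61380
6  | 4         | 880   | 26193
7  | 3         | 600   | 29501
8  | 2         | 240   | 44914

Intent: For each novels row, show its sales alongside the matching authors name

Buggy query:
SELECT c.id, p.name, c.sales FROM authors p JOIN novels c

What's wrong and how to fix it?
Bug: Missing join condition: each novels row is matched to all authors rows instead of just its own

Fix: Specify the join condition linking the foreign key to the parent id

Corrected query:
SELECT c.id, p.name, c.sales FROM authors p JOIN novels c ON c.author_id = p.id

Result:
id | name    | sales
---+---------+------
1  | Borges  | 60118
2  | Le Guin | 539  
3  | Austen  | 7124 
4  | Le Guin | 63259
5  | Borges  | 61380
6  | Austen  | 26193
7  | Le Guin | 29501
8  | Borges  | 44914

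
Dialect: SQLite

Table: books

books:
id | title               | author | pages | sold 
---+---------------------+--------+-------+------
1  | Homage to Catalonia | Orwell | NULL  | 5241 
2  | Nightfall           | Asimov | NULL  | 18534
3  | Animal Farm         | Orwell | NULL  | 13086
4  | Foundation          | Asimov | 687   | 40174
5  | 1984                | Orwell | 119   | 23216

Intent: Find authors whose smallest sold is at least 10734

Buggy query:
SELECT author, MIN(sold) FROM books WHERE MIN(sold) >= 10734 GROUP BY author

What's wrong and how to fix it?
Bug: Aggregates like MIN are computed per group after WHERE runs

Fix: Use HAVING for the per-group MIN condition

Corrected query:
SELECT author, MIN(sold) FROM books GROUP BY author HAVING MIN(sold) >= 10734

Result:
author | MIN(sold)
-------+----------
Asimov | 18534    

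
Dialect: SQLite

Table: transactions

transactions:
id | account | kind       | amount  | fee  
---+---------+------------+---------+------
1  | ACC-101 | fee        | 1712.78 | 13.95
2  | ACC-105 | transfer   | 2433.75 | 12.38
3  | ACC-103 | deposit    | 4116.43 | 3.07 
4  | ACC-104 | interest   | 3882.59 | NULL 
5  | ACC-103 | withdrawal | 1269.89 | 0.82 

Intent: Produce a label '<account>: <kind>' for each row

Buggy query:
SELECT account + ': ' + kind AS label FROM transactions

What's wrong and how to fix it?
Bug: '+' is numeric addition; on text columns SQLite converts them to 0 instead of concatenating

Fix: Replace + with || to concatenate text

Corrected query:
SELECT account || ': ' || kind AS label FROM transactions

Result:
label              
-------------------
ACC-101: fee       
ACC-105: transfer  
ACC-103: deposit   
ACC-104: interest  
ACC-103: withdrawal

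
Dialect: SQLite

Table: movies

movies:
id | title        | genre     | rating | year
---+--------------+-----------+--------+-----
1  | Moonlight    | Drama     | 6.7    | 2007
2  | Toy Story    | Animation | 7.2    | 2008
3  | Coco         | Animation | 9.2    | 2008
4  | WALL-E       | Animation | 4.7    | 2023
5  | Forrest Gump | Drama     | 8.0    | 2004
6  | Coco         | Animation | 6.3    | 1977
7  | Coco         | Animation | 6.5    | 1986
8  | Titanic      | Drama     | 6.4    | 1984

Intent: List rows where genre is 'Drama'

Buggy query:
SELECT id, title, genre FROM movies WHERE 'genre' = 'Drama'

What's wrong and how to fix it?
Bug: 'genre' in single quotes is a string literal, not the column; the comparison is literal-vs-literal and never true

Fix: Reference the column as genre without single quotes

Corrected query:
SELECT id, title, genre FROM movies WHERE genre = 'Drama'

Result:
id | title        | genre
---+--------------+------
1  | Moonlight    | Drama
5  | Forrest Gump | Drama
8  | Titanic      | Drama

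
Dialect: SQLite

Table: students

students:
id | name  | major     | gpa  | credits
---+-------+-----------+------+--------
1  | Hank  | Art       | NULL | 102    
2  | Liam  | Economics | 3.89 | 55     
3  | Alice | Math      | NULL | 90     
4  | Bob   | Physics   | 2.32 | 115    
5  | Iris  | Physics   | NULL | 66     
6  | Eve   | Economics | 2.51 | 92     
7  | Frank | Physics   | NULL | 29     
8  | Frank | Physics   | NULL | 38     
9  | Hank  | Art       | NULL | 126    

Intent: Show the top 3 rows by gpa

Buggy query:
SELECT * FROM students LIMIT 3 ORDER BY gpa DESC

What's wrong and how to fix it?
Bug: LIMIT must come after ORDER BY

Fix: Swap the clauses: ORDER BY first, then LIMIT

Corrected query:
SELECT * FROM students ORDER BY gpa DESC LIMIT 3

Result:
id | name | major     | gpa  | credits
---+------+-----------+------+--------
2  | Liam | Economics | 3.89 | 55     
6  | Eve  | Economics | 2.51 | 92     
4  | Bob  | Physics   | 2.32 | 115    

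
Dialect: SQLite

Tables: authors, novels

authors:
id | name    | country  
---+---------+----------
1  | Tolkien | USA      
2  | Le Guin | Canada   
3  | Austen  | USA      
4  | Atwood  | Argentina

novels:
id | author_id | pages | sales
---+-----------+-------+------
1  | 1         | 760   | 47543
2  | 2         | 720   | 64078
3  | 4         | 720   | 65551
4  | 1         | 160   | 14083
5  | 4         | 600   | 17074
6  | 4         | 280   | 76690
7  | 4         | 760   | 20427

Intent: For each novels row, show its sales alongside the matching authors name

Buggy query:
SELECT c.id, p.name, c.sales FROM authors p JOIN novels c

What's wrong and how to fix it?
Bug: JOIN with no ON clause produces a cartesian product; every novels row pairs with every authors row

Fix: Add ON c.author_id = p.id to the JOIN

Corrected query:
SELECT c.id, p.name, c.sales FROM authors p JOIN novels c ON c.author_id = p.id

Result:
id | name    | sales
---+---------+------
1  | Tolkien | 47543
2  | Le Guin | 64078
3  | Atwood  | 65551
4  | Tolkien | 14083
5  | Atwood  | 17074
6  | Atwood  | 76690
7  | Atwood  | 20427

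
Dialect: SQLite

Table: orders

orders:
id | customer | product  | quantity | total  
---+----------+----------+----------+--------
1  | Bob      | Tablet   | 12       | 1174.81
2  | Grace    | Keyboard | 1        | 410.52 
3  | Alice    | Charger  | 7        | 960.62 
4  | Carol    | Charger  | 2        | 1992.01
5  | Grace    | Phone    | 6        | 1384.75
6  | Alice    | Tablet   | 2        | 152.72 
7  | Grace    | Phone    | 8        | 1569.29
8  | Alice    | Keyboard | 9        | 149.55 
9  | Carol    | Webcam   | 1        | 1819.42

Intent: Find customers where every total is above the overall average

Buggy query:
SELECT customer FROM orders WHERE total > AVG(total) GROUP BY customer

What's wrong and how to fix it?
Bug: AVG() is an aggregate; it can't sit directly in WHERE

Fix: Use a subquery for AVG and a HAVING MIN(...) filter so the condition holds for every row in the group

Corrected query:
SELECT customer FROM orders GROUP BY customer HAVING MIN(total) > (SELECT AVG(total) FROM orders)

Result:
customer
--------
Bob     
Carol   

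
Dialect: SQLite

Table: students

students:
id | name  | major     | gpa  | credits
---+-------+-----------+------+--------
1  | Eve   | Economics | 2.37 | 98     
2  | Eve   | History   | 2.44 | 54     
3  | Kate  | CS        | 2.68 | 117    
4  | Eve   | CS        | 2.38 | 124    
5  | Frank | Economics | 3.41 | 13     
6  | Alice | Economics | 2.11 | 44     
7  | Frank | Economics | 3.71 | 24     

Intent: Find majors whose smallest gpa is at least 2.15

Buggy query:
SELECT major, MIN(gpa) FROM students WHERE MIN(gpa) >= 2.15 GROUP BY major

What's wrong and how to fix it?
Bug: MIN() in WHERE is a misuse of aggregate

Fix: Use HAVING for the per-group MIN condition

Corrected query:
SELECT major, MIN(gpa) FROM students GROUP BY major HAVING MIN(gpa) >= 2.15

Result:
major   | MIN(gpa)
--------+---------
CS      | 2.38    
History | 2.44    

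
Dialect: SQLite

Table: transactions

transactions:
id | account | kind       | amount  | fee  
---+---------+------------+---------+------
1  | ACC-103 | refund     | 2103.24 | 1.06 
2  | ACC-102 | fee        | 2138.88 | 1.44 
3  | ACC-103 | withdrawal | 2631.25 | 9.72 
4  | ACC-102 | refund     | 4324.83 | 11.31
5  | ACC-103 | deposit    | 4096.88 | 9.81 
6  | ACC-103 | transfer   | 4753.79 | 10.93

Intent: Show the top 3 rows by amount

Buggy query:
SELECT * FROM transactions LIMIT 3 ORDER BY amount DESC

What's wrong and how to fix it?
Bug: ORDER BY cannot follow LIMIT; LIMIT is the final clause

Fix: Sort with ORDER BY, then apply LIMIT

Corrected query:
SELECT * FROM transactions ORDER BY amount DESC LIMIT 3

Result:
id | account | kind     | amount  | fee  
---+---------+----------+---------+------
6  | ACC-103 | transfer | 4753.79 | 10.93
4  | ACC-102 | refund   | 4324.83 | 11.31
5  | ACC-103 | deposit  | 4096.88 | 9.81 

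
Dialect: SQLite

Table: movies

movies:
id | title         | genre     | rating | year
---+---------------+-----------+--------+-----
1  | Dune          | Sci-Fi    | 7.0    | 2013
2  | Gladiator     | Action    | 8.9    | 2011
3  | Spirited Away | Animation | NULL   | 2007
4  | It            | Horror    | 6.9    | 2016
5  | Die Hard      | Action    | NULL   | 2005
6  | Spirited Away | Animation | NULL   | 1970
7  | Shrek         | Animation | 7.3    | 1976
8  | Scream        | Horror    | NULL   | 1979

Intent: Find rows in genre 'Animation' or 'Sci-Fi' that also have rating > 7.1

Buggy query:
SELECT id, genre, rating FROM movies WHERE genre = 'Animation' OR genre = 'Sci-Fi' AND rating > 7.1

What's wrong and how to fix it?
Bug: AND binds tighter than OR, so this parses as genre = 'Animation' OR (genre = 'Sci-Fi' AND rating > 7.1)

Fix: Group the OR with parentheses (or use IN), then AND the threshold

Corrected query:
SELECT id, genre, rating FROM movies WHERE (genre = 'Animation' OR genre = 'Sci-Fi') AND rating > 7.1

Result:
id | genre     | rating
---+-----------+-------
7  | Animation | 7.3   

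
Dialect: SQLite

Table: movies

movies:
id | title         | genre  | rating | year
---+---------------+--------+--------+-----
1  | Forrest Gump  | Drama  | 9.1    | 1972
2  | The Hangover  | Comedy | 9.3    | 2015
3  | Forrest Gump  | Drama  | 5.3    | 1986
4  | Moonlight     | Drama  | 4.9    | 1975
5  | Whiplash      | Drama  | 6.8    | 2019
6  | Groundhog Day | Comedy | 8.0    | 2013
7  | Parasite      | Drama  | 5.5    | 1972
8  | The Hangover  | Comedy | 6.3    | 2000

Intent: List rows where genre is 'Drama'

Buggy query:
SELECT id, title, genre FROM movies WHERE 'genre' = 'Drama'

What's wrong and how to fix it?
Bug: 'genre' in single quotes is a string literal, not the column; the comparison is literal-vs-literal and never true

Fix: Remove the quotes around the column name (or use double quotes for an identifier)

Corrected query:
SELECT id, title, genre FROM movies WHERE genre = 'Drama'

Result:
id | title        | genre
---+--------------+------
1  | Forrest Gump | Drama
3  | Forrest Gump | Drama
4  | Moonlight    | Drama
5  | Whiplash     | Drama
7  | Parasite     | Drama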